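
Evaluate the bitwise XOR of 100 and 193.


0b1100100 ^ 0b11000001 = 0b10100101 = 165

165


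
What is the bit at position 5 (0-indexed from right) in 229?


0b11100101, position 5 = 1

1


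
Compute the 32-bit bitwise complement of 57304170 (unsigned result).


~0b11011010100110010001101010 = 0b11111100100101011001101110010101 = 4237663125 (32-bit unsigned)

4237663125


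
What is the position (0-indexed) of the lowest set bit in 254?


0b11111110. Lowest set bit at position 1

1


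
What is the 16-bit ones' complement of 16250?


16250 ^ 65535 = 49285

49285


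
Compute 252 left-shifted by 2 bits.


0b11111100 << 2 = 0b1111110000 = 1008

1008


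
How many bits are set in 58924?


0b1110011000101100 has 8 set bits

8


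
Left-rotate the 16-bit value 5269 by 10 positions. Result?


Rotate 0b1010010010101 left by 10 (16-bit) = 0b101010001010010 = 21586

21586


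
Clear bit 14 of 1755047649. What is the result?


1755047649 & ~(1 << 14) = 1755031265

1755031265


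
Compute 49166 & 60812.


0b1100000000001110 & 0b1110110110001100 = 0b1100000000001100 = 49164

49164


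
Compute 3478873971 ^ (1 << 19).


3478873971 ^ (1 << 19) = 3478873971 ^ 524288 = 3478349683

3478349683


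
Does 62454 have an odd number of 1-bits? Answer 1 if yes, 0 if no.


0b1111001111110110 has 12 ones => parity 0

0


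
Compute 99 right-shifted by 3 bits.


0b1100011 >> 3 = 0b1100 = 12

12


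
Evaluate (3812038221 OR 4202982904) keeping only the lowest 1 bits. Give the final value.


Step 1: 3812038221 | 4202982904 = 4223107069
Step 2: 4223107069 & 1 = 1

1


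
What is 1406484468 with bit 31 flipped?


1406484468 ^ (1 << 31) = 1406484468 ^ 2147483648 = 3553968116

3553968116


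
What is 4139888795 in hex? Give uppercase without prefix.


4139888795 = F6C1B09B hex

F6C1B09B


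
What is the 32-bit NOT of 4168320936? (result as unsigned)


~0b11111000011100111000011110101000 = 0b111100011000111100001010111 = 126646359 (32-bit unsigned)

126646359


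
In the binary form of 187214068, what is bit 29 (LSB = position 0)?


0b1011001010001010100011110100, position 29 = 0

0


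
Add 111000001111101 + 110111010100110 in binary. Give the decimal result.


111000001111101 + 110111010100110 = 1101111100100011 = 57123

57123


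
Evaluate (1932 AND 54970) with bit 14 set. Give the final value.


Step 1: 1932 & 54970 = 1672
Step 2: 1672 | (1 << 14) = 1672 | 16384 = 18056

18056


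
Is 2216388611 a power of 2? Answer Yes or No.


0b10000100000110110110100000000011. Multiple bits set => No

No


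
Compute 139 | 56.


0b10001011 | 0b111000 = 0b10111011 = 187

187


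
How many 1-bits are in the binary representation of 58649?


0b1110010100011001 has 8 set bits

8


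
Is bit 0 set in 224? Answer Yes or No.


0b11100000, bit 0 = 0. No

No


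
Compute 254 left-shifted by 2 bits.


0b11111110 << 2 = 0b1111111000 = 1016

1016


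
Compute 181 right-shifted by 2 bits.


0b10110101 >> 2 = 0b101101 = 45

45


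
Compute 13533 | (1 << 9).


13533 | (1 << 9) = 13533 | 512 = 14045

14045


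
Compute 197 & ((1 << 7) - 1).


197 & 127 = 69

69


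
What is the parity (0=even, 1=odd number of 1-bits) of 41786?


0b1010001100111010 has 8 ones => parity 0

0


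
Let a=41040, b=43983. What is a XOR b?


41040 ^ 43983 = 2975

2975


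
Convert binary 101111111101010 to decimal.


101111111101010 in decimal = 24554

24554


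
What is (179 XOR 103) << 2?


Step 1: 179 ^ 103 = 212
Step 2: 212 << 2 = 848

848


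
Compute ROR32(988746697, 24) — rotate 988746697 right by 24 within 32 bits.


Rotate 0b111010111011110001001111001001 right by 24 (32-bit) = 0b11101111000100111100100100111010 = 4011051322

4011051322


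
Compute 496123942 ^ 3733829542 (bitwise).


0b11101100100100100000000100110 ^ 0b11011110100011011011011110100110 = 0b11000011000111111111011110000000 = 3273652096

3273652096


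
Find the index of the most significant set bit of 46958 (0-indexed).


0b1011011101101110. Highest set bit at position 15

15


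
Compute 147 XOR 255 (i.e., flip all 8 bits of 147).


147 ^ 255 = 108

108


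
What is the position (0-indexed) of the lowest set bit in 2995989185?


0b10110010100100110010101011000001. Lowest set bit at position 0

0


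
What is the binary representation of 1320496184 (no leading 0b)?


1320496184 = 1001110101101010010110000111000 in binary

1001110101101010010110000111000


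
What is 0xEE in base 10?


EE hex = 238 decimal

238


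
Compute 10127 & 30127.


0b10011110001111 & 0b111010110101111 = 0b10010110001111 = 9615

9615


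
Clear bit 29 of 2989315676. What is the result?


2989315676 & ~(1 << 29) = 2452444764

2452444764


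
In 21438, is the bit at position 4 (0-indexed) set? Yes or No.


0b101001110111110, bit 4 = 1. Yes

Yes


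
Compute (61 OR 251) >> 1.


Step 1: 61 | 251 = 255
Step 2: 255 >> 1 = 127

127


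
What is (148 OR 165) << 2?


Step 1: 148 | 165 = 181
Step 2: 181 << 2 = 724

724


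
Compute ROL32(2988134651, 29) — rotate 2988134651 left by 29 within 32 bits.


Rotate 0b10110010000110110101000011111011 left by 29 (32-bit) = 0b1110110010000110110101000011111 = 1984129567

1984129567


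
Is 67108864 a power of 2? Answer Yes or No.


0b100000000000000000000000000. Only one bit set => Yes

Yes


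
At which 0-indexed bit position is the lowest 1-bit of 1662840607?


0b1100011000111001110111100011111. Lowest set bit at position 0

0


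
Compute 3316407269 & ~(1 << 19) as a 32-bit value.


3316407269 & ~(1 << 19) = 3315882981

3315882981


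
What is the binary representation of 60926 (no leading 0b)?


60926 = 1110110111111110 in binary

1110110111111110


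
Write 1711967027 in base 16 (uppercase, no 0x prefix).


1711967027 = 660A8B33 hex

660A8B33


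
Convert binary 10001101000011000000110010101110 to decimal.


10001101000011000000110010101110 in decimal = 2366377134

2366377134


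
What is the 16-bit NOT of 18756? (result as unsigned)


~0b100100101000100 = 0b1011011010111011 = 46779 (16-bit unsigned)

46779


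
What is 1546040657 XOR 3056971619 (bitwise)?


0b1011100001001101011010101010001 ^ 0b10110110001101011010111101100011 = 0b11101010000100110001101000110010 = 3927120434

3927120434


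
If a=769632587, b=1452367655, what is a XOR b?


769632587 ^ 1452367655 = 2068772460

2068772460


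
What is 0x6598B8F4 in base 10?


6598B8F4 hex = 1704507636 decimal

1704507636


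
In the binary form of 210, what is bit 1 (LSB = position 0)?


0b11010010, position 1 = 1

1


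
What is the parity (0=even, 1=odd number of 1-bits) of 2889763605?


0b10101100001111100100101100010101 has 16 ones => parity 0

0


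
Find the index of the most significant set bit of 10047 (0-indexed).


0b10011100111111. Highest set bit at position 13

13


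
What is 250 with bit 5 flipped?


250 ^ (1 << 5) = 250 ^ 32 = 218

218


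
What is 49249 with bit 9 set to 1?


49249 | (1 << 9) = 49249 | 512 = 49761

49761


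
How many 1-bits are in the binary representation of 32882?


0b1000000001110010 has 5 set bits

5


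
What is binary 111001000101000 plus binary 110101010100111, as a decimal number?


111001000101000 + 110101010100111 = 1101110011001111 = 56527

56527


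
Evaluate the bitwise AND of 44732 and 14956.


0b1010111010111100 & 0b11101001101100 = 0b10101000101100 = 10796

10796


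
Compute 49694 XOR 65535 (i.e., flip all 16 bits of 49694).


49694 ^ 65535 = 15841

15841


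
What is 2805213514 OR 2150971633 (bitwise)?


0b10100111001101000010100101001010 | 0b10000000001101010011100011110001 = 0b10100111001101010011100111111011 = 2805283323

2805283323


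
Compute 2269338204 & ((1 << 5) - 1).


2269338204 & 31 = 28

28


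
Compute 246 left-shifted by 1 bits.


0b11110110 << 1 = 0b111101100 = 492

492


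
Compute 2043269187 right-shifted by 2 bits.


0b1111001110010011101000001000011 >> 2 = 0b11110011100100111010000010000 = 510817296

510817296


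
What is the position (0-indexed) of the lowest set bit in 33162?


0b1000000110001010. Lowest set bit at position 1

1


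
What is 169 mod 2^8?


169 & 255 = 169

169


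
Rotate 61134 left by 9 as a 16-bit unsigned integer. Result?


Rotate 0b1110111011001110 left by 9 (16-bit) = 0b1001110111011101 = 40413

40413


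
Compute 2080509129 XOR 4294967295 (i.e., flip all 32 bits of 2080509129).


2080509129 ^ 4294967295 = 2214458166

2214458166


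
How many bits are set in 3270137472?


0b11000010111010100101011010000000 has 13 set bits

13


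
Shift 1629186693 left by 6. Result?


0b1100001000110110110101010000101 << 6 = 0b1100001000110110110101010000101000000 = 104267948352

104267948352


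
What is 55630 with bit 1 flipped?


55630 ^ (1 << 1) = 55630 ^ 2 = 55628

55628


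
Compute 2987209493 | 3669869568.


0b10110010000011010011001100010101 | 0b11011010101111011100010000000000 = 0b11111010101111011111011100010101 = 4206753557

4206753557


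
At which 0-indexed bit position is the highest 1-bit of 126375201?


0b111100010000101010100100001. Highest set bit at position 26

26


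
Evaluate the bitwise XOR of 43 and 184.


0b101011 ^ 0b10111000 = 0b10010011 = 147

147


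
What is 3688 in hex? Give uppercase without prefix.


3688 = E68 hex

E68


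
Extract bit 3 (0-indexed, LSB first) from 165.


0b10100101, position 3 = 0

0


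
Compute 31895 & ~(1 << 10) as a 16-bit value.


31895 & ~(1 << 10) = 30871

30871


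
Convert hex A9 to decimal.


A9 hex = 169 decimal

169


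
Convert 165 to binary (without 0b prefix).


165 = 10100101 in binary

10100101


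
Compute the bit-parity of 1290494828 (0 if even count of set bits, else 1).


0b1001100111010110110001101101100 has 17 ones => parity 1

1


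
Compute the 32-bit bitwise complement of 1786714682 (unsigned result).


~0b1101010011111110001101000111010 = 0b10010101100000001110010111000101 = 2508252613 (32-bit unsigned)

2508252613


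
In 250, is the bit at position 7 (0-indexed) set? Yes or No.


0b11111010, bit 7 = 1. Yes

Yes


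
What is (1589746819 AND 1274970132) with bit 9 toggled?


Step 1: 1589746819 & 1274970132 = 1254129664
Step 2: 1254129664 ^ (1 << 9) = 1254129664 ^ 512 = 1254130176

1254130176


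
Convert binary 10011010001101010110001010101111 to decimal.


10011010001101010110001010101111 in decimal = 2587189935

2587189935


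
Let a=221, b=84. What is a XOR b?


221 ^ 84 = 137

137


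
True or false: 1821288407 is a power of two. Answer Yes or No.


0b1101100100011101010011111010111. Multiple bits set => No

No


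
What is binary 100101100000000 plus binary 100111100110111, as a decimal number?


100101100000000 + 100111100110111 = 1001101000110111 = 39479

39479


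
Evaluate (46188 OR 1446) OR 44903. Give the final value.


Step 1: 46188 | 1446 = 46574
Step 2: 46574 | 44903 = 49135

49135


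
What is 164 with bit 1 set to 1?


164 | (1 << 1) = 164 | 2 = 166

166


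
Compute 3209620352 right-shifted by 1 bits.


0b10111111010011101110101110000000 >> 1 = 0b1011111101001110111010111000000 = 1604810176

1604810176


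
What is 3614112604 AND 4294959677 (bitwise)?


0b11010111011010101111101101011100 & 0b11111111111111111110001000111101 = 0b11010111011010101110001000011100 = 3614106140

3614106140


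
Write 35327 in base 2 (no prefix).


35327 = 1000100111111111 in binary

1000100111111111


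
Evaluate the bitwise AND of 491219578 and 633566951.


0b11101010001110110101001111010 & 0b100101110000110111011011100111 = 0b101010000110110001001100010 = 88302178

88302178


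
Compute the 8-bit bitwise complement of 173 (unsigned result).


~0b10101101 = 0b1010010 = 82 (8-bit unsigned)

82


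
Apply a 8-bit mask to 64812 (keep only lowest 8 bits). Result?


64812 & 255 = 44

44


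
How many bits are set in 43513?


0b1010100111111001 has 10 set bits

10


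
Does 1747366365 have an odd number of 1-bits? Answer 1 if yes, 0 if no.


0b1101000001001101011000111011101 has 16 ones => parity 0

0


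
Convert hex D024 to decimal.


D024 hex = 53284 decimal

53284


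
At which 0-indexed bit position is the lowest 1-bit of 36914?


0b1001000000110010. Lowest set bit at position 1

1


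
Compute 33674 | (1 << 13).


33674 | (1 << 13) = 33674 | 8192 = 41866

41866


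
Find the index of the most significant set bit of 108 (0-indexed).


0b1101100. Highest set bit at position 6

6


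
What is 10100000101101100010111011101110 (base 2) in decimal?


10100000101101100010111011101110 in decimal = 2696294126

2696294126


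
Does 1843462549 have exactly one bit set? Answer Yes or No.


0b1101101111000010000000110010101. Multiple bits set => No

No


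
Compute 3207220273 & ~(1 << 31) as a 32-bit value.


3207220273 & ~(1 << 31) = 1059736625

1059736625


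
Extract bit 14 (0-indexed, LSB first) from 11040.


0b10101100100000, position 14 = 0

0


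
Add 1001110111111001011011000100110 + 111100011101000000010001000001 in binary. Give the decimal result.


1001110111111001011011000100110 + 111100011101000000010001000001 = 10001011011100001011101001100111 = 2339420775

2339420775


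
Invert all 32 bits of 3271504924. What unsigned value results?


3271504924 ^ 4294967295 = 1023462371

1023462371


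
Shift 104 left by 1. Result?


0b1101000 << 1 = 0b11010000 = 208

208


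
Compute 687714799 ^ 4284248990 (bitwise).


0b101000111111011011000111101111 ^ 0b11111111010111000111001110011110 = 0b11010111101000011100001001110001 = 3617702513

3617702513


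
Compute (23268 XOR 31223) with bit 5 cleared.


Step 1: 23268 ^ 31223 = 8979
Step 2: 8979 & ~(1 << 5) = 8979

8979


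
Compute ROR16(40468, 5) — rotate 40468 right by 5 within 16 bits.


Rotate 0b1001111000010100 right by 5 (16-bit) = 0b1010010011110000 = 42224

42224


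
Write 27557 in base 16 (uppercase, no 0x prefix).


27557 = 6BA5 hex

6BA5


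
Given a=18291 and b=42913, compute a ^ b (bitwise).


18291 ^ 42913 = 57554

57554


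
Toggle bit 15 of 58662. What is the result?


58662 ^ (1 << 15) = 58662 ^ 32768 = 25894

25894


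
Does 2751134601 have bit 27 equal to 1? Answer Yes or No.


0b10100011111110101111101110001001, bit 27 = 0. No

No


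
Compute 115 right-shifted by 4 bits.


0b1110011 >> 4 = 0b111 = 7

7


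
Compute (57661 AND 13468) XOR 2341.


Step 1: 57661 & 13468 = 8220
Step 2: 8220 ^ 2341 = 10553

10553


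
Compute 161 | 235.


0b10100001 | 0b11101011 = 0b11101011 = 235

235


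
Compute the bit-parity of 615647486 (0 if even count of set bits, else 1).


0b100100101100100000100011111110 has 14 ones => parity 0

0


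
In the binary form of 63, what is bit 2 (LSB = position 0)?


0b111111, position 2 = 1

1


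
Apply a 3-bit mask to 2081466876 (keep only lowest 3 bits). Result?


2081466876 & 7 = 4

4


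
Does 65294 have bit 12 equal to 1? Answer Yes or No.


0b1111111100001110, bit 12 = 1. Yes

Yes


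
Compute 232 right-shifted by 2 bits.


0b11101000 >> 2 = 0b111010 = 58

58


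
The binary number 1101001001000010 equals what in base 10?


1101001001000010 in decimal = 53826

53826


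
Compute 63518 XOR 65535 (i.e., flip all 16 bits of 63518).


63518 ^ 65535 = 2017

2017


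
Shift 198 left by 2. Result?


0b11000110 << 2 = 0b1100011000 = 792

792


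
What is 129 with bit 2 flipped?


129 ^ (1 << 2) = 129 ^ 4 = 133

133


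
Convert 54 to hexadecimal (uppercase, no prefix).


54 = 36 hex

36


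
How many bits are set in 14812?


0b11100111011100 has 9 set bits

9


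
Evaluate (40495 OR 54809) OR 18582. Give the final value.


Step 1: 40495 | 54809 = 56895
Step 2: 56895 | 18582 = 57023

57023


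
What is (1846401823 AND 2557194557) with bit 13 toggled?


Step 1: 1846401823 & 2557194557 = 134844701
Step 2: 134844701 ^ (1 << 13) = 134844701 ^ 8192 = 134852893

134852893


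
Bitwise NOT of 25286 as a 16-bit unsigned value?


~0b110001011000110 = 0b1001110100111001 = 40249 (16-bit unsigned)

40249


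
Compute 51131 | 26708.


0b1100011110111011 | 0b110100001010100 = 0b1110111111111111 = 61439

61439


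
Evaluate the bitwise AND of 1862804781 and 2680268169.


0b1101111000010000010010100101101 & 0b10011111110000011010010110001001 = 0b1111000000000010010100001001 = 251667721

251667721


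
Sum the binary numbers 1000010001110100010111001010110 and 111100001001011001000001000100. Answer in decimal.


1000010001110100010111001010110 + 111100001001011001000001000100 = 1111110010111111011111010011010 = 2120203930

2120203930


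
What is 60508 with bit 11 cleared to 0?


60508 & ~(1 << 11) = 58460

58460


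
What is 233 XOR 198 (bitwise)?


0b11101001 ^ 0b11000110 = 0b101111 = 47

47


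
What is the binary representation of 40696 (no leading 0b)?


40696 = 1001111011111000 in binary

1001111011111000


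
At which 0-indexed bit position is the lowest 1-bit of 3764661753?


0b11100000011001000010110111111001. Lowest set bit at position 0

0


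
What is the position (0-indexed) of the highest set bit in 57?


0b111001. Highest set bit at position 5

5


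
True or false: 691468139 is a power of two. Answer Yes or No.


0b101001001101101111011101101011. Multiple bits set => No

No


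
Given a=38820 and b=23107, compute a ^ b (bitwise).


38820 ^ 23107 = 52711

52711


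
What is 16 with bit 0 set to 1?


16 | (1 << 0) = 16 | 1 = 17

17


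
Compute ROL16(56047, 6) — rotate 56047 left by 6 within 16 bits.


Rotate 0b1101101011101111 left by 6 (16-bit) = 0b1011101111110110 = 48118

48118


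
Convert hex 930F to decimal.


930F hex = 37647 decimal

37647


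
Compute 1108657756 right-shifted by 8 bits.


0b1000010000101001100011001011100 >> 8 = 0b10000100001010011000110 = 4330694

4330694


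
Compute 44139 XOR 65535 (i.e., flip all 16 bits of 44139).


44139 ^ 65535 = 21396

21396


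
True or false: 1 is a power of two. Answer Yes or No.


0b1. Only one bit set => Yes

Yes


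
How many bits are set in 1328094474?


0b1001111001010010001110100001010 has 14 set bits

14


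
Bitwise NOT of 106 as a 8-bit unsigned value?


~0b1101010 = 0b10010101 = 149 (8-bit unsigned)

149


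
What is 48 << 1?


0b110000 << 1 = 0b1100000 = 96

96


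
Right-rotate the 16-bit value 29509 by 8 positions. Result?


Rotate 0b111001101000101 right by 8 (16-bit) = 0b100010101110011 = 17779

17779


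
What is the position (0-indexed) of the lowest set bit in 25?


0b11001. Lowest set bit at position 0

0


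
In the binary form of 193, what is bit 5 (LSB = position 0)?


0b11000001, position 5 = 0

0


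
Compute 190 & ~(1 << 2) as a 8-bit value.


190 & ~(1 << 2) = 186

186


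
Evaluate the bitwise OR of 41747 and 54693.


0b1010001100010011 | 0b1101010110100101 = 0b1111011110110111 = 63415

63415


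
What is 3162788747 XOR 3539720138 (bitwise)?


0b10111100100001000101001110001011 ^ 0b11010010111110111101011111001010 = 0b1101110011111111000010001000001 = 1853850689

1853850689


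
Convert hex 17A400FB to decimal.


17A400FB hex = 396624123 decimal

396624123


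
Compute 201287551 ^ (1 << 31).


201287551 ^ (1 << 31) = 201287551 ^ 2147483648 = 2348771199

2348771199


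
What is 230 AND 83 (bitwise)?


0b11100110 & 0b1010011 = 0b1000010 = 66

66


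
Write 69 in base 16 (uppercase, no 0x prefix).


69 = 45 hex

45


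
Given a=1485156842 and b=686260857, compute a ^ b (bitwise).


1485156842 ^ 686260857 = 1885483923

1885483923


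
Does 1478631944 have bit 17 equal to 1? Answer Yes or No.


0b1011000001000100010001000001000, bit 17 = 1. Yes

Yes


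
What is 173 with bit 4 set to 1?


173 | (1 << 4) = 173 | 16 = 189

189


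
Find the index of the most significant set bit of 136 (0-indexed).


0b10001000. Highest set bit at position 7

7


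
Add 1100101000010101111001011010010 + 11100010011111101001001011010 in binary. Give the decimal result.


1100101000010101111001011010010 + 11100010011111101001001011010 = 10000001010110101100010100101100 = 2170209580

2170209580


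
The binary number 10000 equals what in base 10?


10000 in decimal = 16

16


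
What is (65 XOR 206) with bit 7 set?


Step 1: 65 ^ 206 = 143
Step 2: 143 | (1 << 7) = 143 | 128 = 143

143


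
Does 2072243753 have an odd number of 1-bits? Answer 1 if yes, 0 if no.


0b1111011100000111110111000101001 has 18 ones => parity 0

0


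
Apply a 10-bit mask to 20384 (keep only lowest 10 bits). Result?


20384 & 1023 = 928

928


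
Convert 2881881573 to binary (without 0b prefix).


2881881573 = 10101011110001100000010111100101 in binary

10101011110001100000010111100101


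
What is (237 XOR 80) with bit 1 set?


Step 1: 237 ^ 80 = 189
Step 2: 189 | (1 << 1) = 189 | 2 = 191

191


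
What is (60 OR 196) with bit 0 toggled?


Step 1: 60 | 196 = 252
Step 2: 252 ^ (1 << 0) = 252 ^ 1 = 253

253


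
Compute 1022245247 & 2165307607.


0b111100111011100011100101111111 & 0b10000001000011111111100011010111 = 0b11100011100001010111 = 931927

931927


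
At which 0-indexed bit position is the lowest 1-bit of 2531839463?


0b10010110111010001100110111100111. Lowest set bit at position 0

0


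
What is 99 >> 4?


0b1100011 >> 4 = 0b110 = 6

6


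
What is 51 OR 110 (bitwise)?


0b110011 | 0b1101110 = 0b1111111 = 127

127


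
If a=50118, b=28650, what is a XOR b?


50118 ^ 28650 = 44076

44076


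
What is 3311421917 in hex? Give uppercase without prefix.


3311421917 = C56049DD hex

C56049DD


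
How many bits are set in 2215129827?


0b10000100000010000011001011100011 has 11 set bits

11


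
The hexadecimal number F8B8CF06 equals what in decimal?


F8B8CF06 hex = 4172861190 decimal

4172861190


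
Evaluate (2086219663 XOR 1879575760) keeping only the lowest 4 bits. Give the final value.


Step 1: 2086219663 ^ 1879575760 = 206644063
Step 2: 206644063 & 15 = 15

15


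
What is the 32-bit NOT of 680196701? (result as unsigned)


~0b101000100010101111101001011101 = 0b11010111011101010000010110100010 = 3614770594 (32-bit unsigned)

3614770594


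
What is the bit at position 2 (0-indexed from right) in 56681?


0b1101110101101001, position 2 = 0

0


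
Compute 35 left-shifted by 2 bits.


0b100011 << 2 = 0b10001100 = 140

140


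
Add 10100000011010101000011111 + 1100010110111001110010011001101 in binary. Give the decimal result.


10100000011010101000011111 + 1100010110111001110010011001101 = 1100101010111101000111011101100 = 1700695788

1700695788


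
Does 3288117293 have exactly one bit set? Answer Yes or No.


0b11000011111111001011000000101101. Multiple bits set => No

No


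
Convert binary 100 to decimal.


100 in decimal = 4

4


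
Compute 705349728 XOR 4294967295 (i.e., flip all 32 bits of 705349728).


705349728 ^ 4294967295 = 3589617567

3589617567


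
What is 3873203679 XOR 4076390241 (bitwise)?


0b11100110110111000110010111011111 ^ 0b11110010111110001100011101100001 = 0b10100001001001010001010111110 = 337945278

337945278


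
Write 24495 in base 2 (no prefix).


24495 = 101111110101111 in binary

101111110101111


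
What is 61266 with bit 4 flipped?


61266 ^ (1 << 4) = 61266 ^ 16 = 61250

61250


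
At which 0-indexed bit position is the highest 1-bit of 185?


0b10111001. Highest set bit at position 7

7


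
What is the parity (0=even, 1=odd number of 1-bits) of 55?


0b110111 has 5 ones => parity 1

1


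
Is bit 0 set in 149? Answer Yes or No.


0b10010101, bit 0 = 1. Yes

Yes


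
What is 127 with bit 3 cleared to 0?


127 & ~(1 << 3) = 119

119


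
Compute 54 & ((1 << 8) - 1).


54 & 255 = 54

54


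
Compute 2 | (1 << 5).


2 | (1 << 5) = 2 | 32 = 34

34


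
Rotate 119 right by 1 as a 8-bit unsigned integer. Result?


Rotate 0b1110111 right by 1 (8-bit) = 0b10111011 = 187

187


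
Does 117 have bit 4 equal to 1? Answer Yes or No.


0b1110101, bit 4 = 1. Yes

Yes


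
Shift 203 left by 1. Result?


0b11001011 << 1 = 0b110010110 = 406

406


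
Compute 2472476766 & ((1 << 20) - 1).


2472476766 & 1048575 = 983134

983134


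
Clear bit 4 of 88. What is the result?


88 & ~(1 << 4) = 72

72


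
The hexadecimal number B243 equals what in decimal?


B243 hex = 45635 decimal

45635


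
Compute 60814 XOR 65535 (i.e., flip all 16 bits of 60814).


60814 ^ 65535 = 4721

4721


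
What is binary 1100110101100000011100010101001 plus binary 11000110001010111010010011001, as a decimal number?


1100110101100000011100010101001 + 11000110001010111010010011001 = 1111111011101011010110101000010 = 2138418498

2138418498


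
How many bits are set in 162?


0b10100010 has 3 set bits

3


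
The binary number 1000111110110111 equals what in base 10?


1000111110110111 in decimal = 36791

36791


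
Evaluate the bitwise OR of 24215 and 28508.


0b101111010010111 | 0b110111101011100 = 0b111111111011111 = 32735

32735


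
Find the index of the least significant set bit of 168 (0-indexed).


0b10101000. Lowest set bit at position 3

3


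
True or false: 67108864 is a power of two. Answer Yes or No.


0b100000000000000000000000000. Only one bit set => Yes

Yes


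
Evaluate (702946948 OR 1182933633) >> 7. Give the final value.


Step 1: 702946948 | 1182933633 = 1877360261
Step 2: 1877360261 >> 7 = 14666877

14666877


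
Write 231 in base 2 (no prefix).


231 = 11100111 in binary

11100111


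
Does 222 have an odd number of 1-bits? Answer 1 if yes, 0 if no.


0b11011110 has 6 ones => parity 0

0


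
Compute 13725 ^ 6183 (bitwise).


0b11010110011101 ^ 0b1100000100111 = 0b10110110111010 = 11706

11706


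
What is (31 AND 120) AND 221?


Step 1: 31 & 120 = 24
Step 2: 24 & 221 = 24

24


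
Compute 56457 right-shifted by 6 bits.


0b1101110010001001 >> 6 = 0b1101110010 = 882

882


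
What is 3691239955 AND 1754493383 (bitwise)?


0b11011100000000111101101000010011 & 0b1101000100100110111000111000111 = 0b1001000000000110101000000000011 = 1208176643

1208176643


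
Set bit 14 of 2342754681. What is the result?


2342754681 | (1 << 14) = 2342754681 | 16384 = 2342771065

2342771065


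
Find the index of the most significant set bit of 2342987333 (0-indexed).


0b10001011101001110010011001000101. Highest set bit at position 31

31


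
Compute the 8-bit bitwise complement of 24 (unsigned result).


~0b11000 = 0b11100111 = 231 (8-bit unsigned)

231


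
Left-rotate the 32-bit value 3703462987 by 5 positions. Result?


Rotate 0b11011100101111100101110001001011 left by 5 (32-bit) = 0b10010111110010111000100101111011 = 2546698619

2546698619


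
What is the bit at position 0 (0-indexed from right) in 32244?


0b111110111110100, position 0 = 0

0


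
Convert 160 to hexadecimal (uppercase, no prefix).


160 = A0 hex

A0


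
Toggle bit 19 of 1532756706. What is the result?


1532756706 ^ (1 << 19) = 1532756706 ^ 524288 = 1532232418

1532232418


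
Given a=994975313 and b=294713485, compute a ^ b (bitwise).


994975313 ^ 294713485 = 719251164

719251164


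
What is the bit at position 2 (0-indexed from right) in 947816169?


0b111000011111101000011011101001, position 2 = 0

0


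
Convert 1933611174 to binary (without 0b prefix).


1933611174 = 1110011010000001001000010100110 in binary

1110011010000001001000010100110


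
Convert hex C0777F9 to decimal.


C0777F9 hex = 201816057 decimal

201816057


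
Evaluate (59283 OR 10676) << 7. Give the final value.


Step 1: 59283 | 10676 = 61367
Step 2: 61367 << 7 = 7854976

7854976


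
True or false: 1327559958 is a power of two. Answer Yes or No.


0b1001111001000001111010100010110. Multiple bits set => No

No


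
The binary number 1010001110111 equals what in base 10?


1010001110111 in decimal = 5239

5239


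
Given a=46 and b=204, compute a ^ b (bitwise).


46 ^ 204 = 226

226


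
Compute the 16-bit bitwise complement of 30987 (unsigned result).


~0b111100100001011 = 0b1000011011110100 = 34548 (16-bit unsigned)

34548


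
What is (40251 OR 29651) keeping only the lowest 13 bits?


Step 1: 40251 | 29651 = 65531
Step 2: 65531 & 8191 = 8187

8187


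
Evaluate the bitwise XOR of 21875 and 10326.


0b101010101110011 ^ 0b10100001010110 = 0b111110100100101 = 32037

32037


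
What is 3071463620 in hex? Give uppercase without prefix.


3071463620 = B712D0C4 hex

B712D0C4


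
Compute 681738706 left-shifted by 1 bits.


0b101000101000101000000111010010 << 1 = 0b1010001010001010000001110100100 = 1363477412

1363477412


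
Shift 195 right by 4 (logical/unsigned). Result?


0b11000011 >> 4 = 0b1100 = 12

12


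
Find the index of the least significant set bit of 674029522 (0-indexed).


0b101000001011001101111111010010. Lowest set bit at position 1

1


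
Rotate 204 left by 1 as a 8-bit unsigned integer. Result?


Rotate 0b11001100 left by 1 (8-bit) = 0b10011001 = 153

153


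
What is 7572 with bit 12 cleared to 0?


7572 & ~(1 << 12) = 3476

3476


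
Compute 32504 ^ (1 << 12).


32504 ^ (1 << 12) = 32504 ^ 4096 = 28408

28408


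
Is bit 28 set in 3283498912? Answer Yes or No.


0b11000011101101100011011110100000, bit 28 = 0. No

No


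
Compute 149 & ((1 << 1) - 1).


149 & 1 = 1

1


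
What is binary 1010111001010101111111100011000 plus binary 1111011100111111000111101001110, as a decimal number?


1010111001010101111111100011000 + 1111011100111111000111101001110 = 11010010110010101000111001100110 = 3536490086

3536490086


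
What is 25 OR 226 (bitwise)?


0b11001 | 0b11100010 = 0b11111011 = 251

251


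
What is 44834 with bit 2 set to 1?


44834 | (1 << 2) = 44834 | 4 = 44838

44838


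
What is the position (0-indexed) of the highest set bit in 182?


0b10110110. Highest set bit at position 7

7


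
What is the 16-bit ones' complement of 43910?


43910 ^ 65535 = 21625

21625


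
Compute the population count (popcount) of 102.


0b1100110 has 4 set bits

4


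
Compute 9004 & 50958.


0b10001100101100 & 0b1100011100001110 = 0b1100001100 = 780

780


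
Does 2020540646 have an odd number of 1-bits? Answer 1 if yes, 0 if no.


0b1111000011011110000000011100110 has 15 ones => parity 1

1


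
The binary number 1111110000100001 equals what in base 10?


1111110000100001 in decimal = 64545

64545


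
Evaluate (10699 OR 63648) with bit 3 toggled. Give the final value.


Step 1: 10699 | 63648 = 63979
Step 2: 63979 ^ (1 << 3) = 63979 ^ 8 = 63971

63971


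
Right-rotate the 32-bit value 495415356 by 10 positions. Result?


Rotate 0b11101100001110111000000111100 right by 10 (32-bit) = 0b1111000001110110000111011100 = 252142044

252142044


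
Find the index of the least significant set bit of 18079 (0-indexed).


0b100011010011111. Lowest set bit at position 0

0


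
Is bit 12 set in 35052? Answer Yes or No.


0b1000100011101100, bit 12 = 0. No

No


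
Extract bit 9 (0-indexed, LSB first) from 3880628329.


0b11100111010011011011000001101001, position 9 = 0

0


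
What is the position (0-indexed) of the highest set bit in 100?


0b1100100. Highest set bit at position 6

6


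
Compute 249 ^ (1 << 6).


249 ^ (1 << 6) = 249 ^ 64 = 185

185


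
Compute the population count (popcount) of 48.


0b110000 has 2 set bits

2


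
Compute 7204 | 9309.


0b1110000100100 | 0b10010001011101 = 0b11110001111101 = 15485

15485


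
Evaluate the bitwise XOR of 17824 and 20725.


0b100010110100000 ^ 0b101000011110101 = 0b1010101010101 = 5461

5461


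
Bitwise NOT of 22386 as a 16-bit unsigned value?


~0b101011101110010 = 0b1010100010001101 = 43149 (16-bit unsigned)

43149


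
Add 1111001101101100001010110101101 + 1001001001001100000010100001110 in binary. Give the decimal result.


1111001101101100001010110101101 + 1001001001001100000010100001110 = 11000010110111000001101010111011 = 3269204667

3269204667


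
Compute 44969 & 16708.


0b1010111110101001 & 0b100000101000100 = 0b100000000 = 256

256


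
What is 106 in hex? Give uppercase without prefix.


106 = 6A hex

6A


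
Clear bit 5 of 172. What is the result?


172 & ~(1 << 5) = 140

140


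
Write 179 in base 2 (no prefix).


179 = 10110011 in binary

10110011


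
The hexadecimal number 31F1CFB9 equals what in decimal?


31F1CFB9 hex = 837930937 decimal

837930937


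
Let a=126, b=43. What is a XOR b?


126 ^ 43 = 85

85


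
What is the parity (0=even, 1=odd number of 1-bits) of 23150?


0b101101001101110 has 9 ones => parity 1

1


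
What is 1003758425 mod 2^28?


1003758425 & 268435455 = 198452057

198452057


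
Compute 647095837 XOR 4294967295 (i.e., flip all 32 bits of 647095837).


647095837 ^ 4294967295 = 3647871458

3647871458


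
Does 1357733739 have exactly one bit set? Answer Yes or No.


0b1010000111011010101111101101011. Multiple bits set => No

No


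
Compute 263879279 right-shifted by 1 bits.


0b1111101110100111101001101111 >> 1 = 0b111110111010011110100110111 = 131939639

131939639


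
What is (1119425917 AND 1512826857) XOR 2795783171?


Step 1: 1119425917 & 1512826857 = 1109984617
Step 2: 1109984617 ^ 2795783171 = 3834462570

3834462570


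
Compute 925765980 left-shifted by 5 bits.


0b110111001011100001000101011100 << 5 = 0b11011100101110000100010101110000000 = 29624511360

29624511360


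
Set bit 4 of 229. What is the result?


229 | (1 << 4) = 229 | 16 = 245

245


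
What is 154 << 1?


0b10011010 << 1 = 0b100110100 = 308

308


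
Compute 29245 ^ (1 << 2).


29245 ^ (1 << 2) = 29245 ^ 4 = 29241

29241


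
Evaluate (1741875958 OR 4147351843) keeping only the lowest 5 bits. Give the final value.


Step 1: 1741875958 | 4147351843 = 4159962103
Step 2: 4159962103 & 31 = 23

23


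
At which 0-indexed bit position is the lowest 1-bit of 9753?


0b10011000011001. Lowest set bit at position 0

0


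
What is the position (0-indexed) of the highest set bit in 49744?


0b1100001001010000. Highest set bit at position 15

15


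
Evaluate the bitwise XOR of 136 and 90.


0b10001000 ^ 0b1011010 = 0b11010010 = 210

210


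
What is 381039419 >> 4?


0b10110101101100011001100111011 >> 4 = 0b1011010110110001100110011 = 23814963

23814963


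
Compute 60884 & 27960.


0b1110110111010100 & 0b110110100111000 = 0b110110100010000 = 27920

27920


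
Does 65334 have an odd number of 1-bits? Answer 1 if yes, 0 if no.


0b1111111100110110 has 12 ones => parity 0

0


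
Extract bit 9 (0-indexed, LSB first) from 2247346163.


0b10000101111100111100011111110011, position 9 = 1

1


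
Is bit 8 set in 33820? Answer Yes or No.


0b1000010000011100, bit 8 = 0. No

No


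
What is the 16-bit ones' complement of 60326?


60326 ^ 65535 = 5209

5209


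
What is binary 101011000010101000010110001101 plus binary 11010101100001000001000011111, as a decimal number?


101011000010101000010110001101 + 11010101100001000001000011111 = 1000101101110110000011110101100 = 1169885100

1169885100


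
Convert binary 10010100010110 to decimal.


10010100010110 in decimal = 9494

9494


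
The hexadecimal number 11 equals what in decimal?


11 hex = 17 decimal

17


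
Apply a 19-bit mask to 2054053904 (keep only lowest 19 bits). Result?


2054053904 & 524287 = 417808

417808


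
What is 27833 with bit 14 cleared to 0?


27833 & ~(1 << 14) = 11449

11449


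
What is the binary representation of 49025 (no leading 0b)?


49025 = 1011111110000001 in binary

1011111110000001


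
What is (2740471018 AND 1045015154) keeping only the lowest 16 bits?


Step 1: 2740471018 & 1045015154 = 575144034
Step 2: 575144034 & 65535 = 98

98


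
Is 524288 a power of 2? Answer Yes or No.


0b10000000000000000000. Only one bit set => Yes

Yes


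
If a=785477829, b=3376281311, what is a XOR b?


785477829 ^ 3376281311 = 3891037722

3891037722


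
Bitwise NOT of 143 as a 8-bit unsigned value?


~0b10001111 = 0b1110000 = 112 (8-bit unsigned)

112


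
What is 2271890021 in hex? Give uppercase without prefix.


2271890021 = 876A4A65 hex

876A4A65


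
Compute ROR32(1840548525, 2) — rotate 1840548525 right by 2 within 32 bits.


Rotate 0b1101101101101001000101010101101 right by 2 (32-bit) = 0b1011011011011010010001010101011 = 1533878955

1533878955


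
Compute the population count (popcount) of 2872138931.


0b10101011001100010101110010110011 has 17 set bits

17


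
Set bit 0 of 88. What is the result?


88 | (1 << 0) = 88 | 1 = 89

89


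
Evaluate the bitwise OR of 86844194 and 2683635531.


0b101001011010010001100100010 | 0b10011111111101010000011101001011 = 0b10011111111111010010011101101011 = 2684168043

2684168043


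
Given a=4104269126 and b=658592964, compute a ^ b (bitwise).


4104269126 ^ 658592964 = 3554900354

3554900354


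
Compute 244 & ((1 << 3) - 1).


244 & 7 = 4

4


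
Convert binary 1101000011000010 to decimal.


1101000011000010 in decimal = 53442

53442


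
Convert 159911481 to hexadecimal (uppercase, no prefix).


159911481 = 9880E39 hex

9880E39


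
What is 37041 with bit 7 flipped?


37041 ^ (1 << 7) = 37041 ^ 128 = 36913

36913


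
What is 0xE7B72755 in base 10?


E7B72755 hex = 3887540053 decimal

3887540053


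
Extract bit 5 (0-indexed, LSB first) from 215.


0b11010111, position 5 = 0

0


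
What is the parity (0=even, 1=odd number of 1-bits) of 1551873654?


0b1011100011111111011011001110110 has 21 ones => parity 1

1


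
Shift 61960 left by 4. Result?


0b1111001000001000 << 4 = 0b11110010000010000000 = 991360

991360


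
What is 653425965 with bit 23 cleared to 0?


653425965 & ~(1 << 23) = 645037357

645037357


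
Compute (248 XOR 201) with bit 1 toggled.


Step 1: 248 ^ 201 = 49
Step 2: 49 ^ (1 << 1) = 49 ^ 2 = 51

51


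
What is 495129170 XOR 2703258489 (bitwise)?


0b11101100000110001001001010010 ^ 0b10100001001000000111001101111001 = 0b10111100101000110110000100101011 = 3164823851

3164823851
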